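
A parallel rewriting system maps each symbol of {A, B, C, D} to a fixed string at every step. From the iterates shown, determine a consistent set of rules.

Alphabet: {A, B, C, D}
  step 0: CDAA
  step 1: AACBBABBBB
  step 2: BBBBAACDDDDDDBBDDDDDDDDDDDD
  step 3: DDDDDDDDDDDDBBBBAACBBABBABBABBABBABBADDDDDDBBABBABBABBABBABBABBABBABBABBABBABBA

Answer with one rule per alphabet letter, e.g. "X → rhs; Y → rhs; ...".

A->BB, B->DDD, C->AAC, D->BBA

  step 2 ⇒ step 3: BBBBAACDDDDDDBBDDDDDDDDDDDD ⇒ DDD·DDD·DDD·DDD·BB·BB·AAC·BBA·BBA·BBA·BBA·BBA·BBA·DDD·DDD·BBA·BBA·BBA·BBA·BBA·BBA·BBA·BBA·BBA·BBA·BBA·BBA
    A ↦ BB
    B ↦ DDD
    C ↦ AAC
    D ↦ BBA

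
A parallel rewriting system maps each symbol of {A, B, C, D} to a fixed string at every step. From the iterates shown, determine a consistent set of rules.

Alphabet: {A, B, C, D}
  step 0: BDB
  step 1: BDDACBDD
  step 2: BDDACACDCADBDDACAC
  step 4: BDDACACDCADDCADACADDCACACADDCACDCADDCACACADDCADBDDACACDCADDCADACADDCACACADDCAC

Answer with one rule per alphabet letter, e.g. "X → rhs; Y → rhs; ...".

A->DC, B->BDD, C->AD, D->AC

  step 1 ⇒ step 2: BDDACBDD ⇒ BDD·AC·AC·DC·AD·BDD·AC·AC
    A ↦ DC
    B ↦ BDD
    C ↦ AD
    D ↦ AC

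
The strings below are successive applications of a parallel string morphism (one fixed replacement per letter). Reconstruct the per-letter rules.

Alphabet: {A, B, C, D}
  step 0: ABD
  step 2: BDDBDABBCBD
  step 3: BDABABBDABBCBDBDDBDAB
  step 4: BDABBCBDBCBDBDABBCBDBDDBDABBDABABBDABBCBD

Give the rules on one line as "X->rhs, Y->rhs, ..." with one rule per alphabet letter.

A->BC, B->BD, C->D, D->AB

  step 3 ⇒ step 4: BDABABBDABBCBDBDDBDAB ⇒ BD·AB·BC·BD·BC·BD·BD·AB·BC·BD·BD·D·BD·AB·BD·AB·AB·BD·AB·BC·BD
    A ↦ BC
    B ↦ BD
    C ↦ D
    D ↦ AB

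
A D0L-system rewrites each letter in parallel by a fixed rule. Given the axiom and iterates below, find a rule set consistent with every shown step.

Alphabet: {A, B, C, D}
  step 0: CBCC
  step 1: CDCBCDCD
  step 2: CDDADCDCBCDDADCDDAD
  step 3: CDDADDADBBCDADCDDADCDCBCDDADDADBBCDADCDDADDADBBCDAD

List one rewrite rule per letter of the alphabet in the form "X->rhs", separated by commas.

A->BBC, B->CB, C->CD, D->DAD

  step 2 ⇒ step 3: CDDADCDCBCDDADCDDAD ⇒ CD·DAD·DAD·BBC·DAD·CD·DAD·CD·CB·CD·DAD·DAD·BBC·DAD·CD·DAD·DAD·BBC·DAD
    A ↦ BBC
    B ↦ CB
    C ↦ CD
    D ↦ DAD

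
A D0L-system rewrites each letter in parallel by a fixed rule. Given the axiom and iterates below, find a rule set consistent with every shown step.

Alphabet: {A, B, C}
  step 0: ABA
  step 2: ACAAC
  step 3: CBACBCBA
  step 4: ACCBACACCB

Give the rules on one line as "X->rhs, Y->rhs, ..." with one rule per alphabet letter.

A->CB, B->C, C->A

  step 3 ⇒ step 4: CBACBCBA ⇒ A·C·CB·A·C·A·C·CB
    A ↦ CB
    B ↦ C
    C ↦ A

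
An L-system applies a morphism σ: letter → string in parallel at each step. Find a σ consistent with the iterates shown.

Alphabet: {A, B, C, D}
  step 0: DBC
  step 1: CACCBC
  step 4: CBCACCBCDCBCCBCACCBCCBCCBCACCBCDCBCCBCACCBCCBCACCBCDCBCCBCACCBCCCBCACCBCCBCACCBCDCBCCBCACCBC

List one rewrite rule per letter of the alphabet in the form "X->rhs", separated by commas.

A->D, B->AC, C->CBC, D->C

  step 0 ⇒ step 1: DBC ⇒ C·AC·CBC
    B ↦ AC
    C ↦ CBC
    D ↦ C
    A ↦ D  (constrained at step 1)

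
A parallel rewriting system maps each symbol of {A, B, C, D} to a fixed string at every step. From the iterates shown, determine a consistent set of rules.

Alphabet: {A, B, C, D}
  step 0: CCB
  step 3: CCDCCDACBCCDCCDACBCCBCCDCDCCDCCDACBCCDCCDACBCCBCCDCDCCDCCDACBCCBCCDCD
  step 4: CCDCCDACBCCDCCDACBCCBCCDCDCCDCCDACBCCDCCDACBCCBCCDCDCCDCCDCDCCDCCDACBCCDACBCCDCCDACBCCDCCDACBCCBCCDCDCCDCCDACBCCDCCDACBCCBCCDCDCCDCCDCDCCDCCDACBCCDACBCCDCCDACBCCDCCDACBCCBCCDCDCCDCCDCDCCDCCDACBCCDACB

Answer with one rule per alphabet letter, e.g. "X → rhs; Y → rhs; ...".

A->CCB, B->CD, C->CCD, D->ACB

  step 3 ⇒ step 4: CCDCCDACBCCDCCDACBCCBCCDCDCCDCCDACBCCDCCDACBCCBCCDCDCCDCCDACBCCBCCDCD ⇒ CCD·CCD·ACB·CCD·CCD·ACB·CCB·CCD·CD·CCD·CCD·ACB·CCD·CCD·ACB·CCB·CCD·CD·CCD·CCD·CD·CCD·CCD·ACB·CCD·ACB·CCD·CCD·ACB·CCD·CCD·ACB·CCB·CCD·CD·CCD·CCD·ACB·CCD·CCD·ACB·CCB·CCD·CD·CCD·CCD·CD·CCD·CCD·ACB·CCD·ACB·CCD·CCD·ACB·CCD·CCD·ACB·CCB·CCD·CD·CCD·CCD·CD·CCD·CCD·ACB·CCD·ACB
    A ↦ CCB
    B ↦ CD
    C ↦ CCD
    D ↦ ACB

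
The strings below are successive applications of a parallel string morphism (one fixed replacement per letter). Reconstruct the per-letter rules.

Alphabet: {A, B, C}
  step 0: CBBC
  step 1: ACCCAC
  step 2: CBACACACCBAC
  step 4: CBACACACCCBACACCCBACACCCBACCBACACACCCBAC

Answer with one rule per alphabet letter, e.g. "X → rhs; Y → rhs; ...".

A->CB, B->C, C->AC

  step 1 ⇒ step 2: ACCCAC ⇒ CB·AC·AC·AC·CB·AC
    A ↦ CB
    C ↦ AC
  step 0 ⇒ step 1: CBBC ⇒ AC·C·C·AC
    B ↦ C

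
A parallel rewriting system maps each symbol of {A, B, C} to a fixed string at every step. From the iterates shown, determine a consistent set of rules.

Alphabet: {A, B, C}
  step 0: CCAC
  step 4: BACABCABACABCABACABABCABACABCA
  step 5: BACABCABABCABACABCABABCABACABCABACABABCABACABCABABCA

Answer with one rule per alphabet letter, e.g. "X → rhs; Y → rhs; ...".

A->CA, B->BA, C->B

  step 4 ⇒ step 5: BACABCABACABCABACABABCABACABCA ⇒ BA·CA·B·CA·BA·B·CA·BA·CA·B·CA·BA·B·CA·BA·CA·B·CA·BA·CA·BA·B·CA·BA·CA·B·CA·BA·B·CA
    A ↦ CA
    B ↦ BA
    C ↦ B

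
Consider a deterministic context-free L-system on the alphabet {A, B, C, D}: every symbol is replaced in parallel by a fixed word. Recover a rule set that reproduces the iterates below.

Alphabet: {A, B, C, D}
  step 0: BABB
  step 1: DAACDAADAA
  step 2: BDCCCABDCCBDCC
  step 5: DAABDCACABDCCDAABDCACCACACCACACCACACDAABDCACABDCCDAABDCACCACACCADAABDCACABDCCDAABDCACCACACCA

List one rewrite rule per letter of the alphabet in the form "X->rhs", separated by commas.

  step 1 ⇒ step 2: DAACDAADAA ⇒ BD·C·C·CA·BD·C·C·BD·C·C
    A ↦ C
    C ↦ CA
    D ↦ BD
  step 0 ⇒ step 1: BABB ⇒ DAA·C·DAA·DAA
    B ↦ DAA

A->C, B->DAA, C->CA, D->BD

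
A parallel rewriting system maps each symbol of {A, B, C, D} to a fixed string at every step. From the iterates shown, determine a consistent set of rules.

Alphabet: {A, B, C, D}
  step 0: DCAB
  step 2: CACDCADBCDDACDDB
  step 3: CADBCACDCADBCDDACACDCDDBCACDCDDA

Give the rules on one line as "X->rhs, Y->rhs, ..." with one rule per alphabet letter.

A->DB, B->DA, C->CA, D->CD

  step 2 ⇒ step 3: CACDCADBCDDACDDB ⇒ CA·DB·CA·CD·CA·DB·CD·DA·CA·CD·CD·DB·CA·CD·CD·DA
    A ↦ DB
    B ↦ DA
    C ↦ CA
    D ↦ CD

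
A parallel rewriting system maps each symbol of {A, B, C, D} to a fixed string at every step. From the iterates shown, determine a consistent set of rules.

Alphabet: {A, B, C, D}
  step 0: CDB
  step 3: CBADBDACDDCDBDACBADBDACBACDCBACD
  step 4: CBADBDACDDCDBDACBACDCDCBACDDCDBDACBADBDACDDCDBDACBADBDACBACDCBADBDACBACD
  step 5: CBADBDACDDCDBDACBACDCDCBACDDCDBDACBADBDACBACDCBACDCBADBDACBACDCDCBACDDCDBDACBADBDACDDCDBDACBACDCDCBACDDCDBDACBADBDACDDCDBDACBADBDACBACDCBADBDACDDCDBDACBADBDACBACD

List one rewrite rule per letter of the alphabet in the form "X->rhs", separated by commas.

  step 4 ⇒ step 5: CBADBDACDDCDBDACBACDCDCBACDDCDBDACBADBDACDDCDBDACBADBDACBACDCBADBDACBACD ⇒ CBA·D·BDA·CD·D·CD·BDA·CBA·CD·CD·CBA·CD·D·CD·BDA·CBA·D·BDA·CBA·CD·CBA·CD·CBA·D·BDA·CBA·CD·CD·CBA·CD·D·CD·BDA·CBA·D·BDA·CD·D·CD·BDA·CBA·CD·CD·CBA·CD·D·CD·BDA·CBA·D·BDA·CD·D·CD·BDA·CBA·D·BDA·CBA·CD·CBA·D·BDA·CD·D·CD·BDA·CBA·D·BDA·CBA·CD
    A ↦ BDA
    B ↦ D
    C ↦ CBA
    D ↦ CD

A->BDA, B->D, C->CBA, D->CD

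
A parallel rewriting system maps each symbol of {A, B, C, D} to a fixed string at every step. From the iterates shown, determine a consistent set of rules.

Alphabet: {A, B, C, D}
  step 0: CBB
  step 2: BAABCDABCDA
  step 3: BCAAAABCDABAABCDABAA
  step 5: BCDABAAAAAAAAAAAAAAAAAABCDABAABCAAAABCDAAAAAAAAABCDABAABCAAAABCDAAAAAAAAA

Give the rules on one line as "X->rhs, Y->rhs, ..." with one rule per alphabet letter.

A->AA, B->BC, C->DA, D->B

  step 2 ⇒ step 3: BAABCDABCDA ⇒ BC·AA·AA·BC·DA·B·AA·BC·DA·B·AA
    A ↦ AA
    B ↦ BC
    C ↦ DA
    D ↦ B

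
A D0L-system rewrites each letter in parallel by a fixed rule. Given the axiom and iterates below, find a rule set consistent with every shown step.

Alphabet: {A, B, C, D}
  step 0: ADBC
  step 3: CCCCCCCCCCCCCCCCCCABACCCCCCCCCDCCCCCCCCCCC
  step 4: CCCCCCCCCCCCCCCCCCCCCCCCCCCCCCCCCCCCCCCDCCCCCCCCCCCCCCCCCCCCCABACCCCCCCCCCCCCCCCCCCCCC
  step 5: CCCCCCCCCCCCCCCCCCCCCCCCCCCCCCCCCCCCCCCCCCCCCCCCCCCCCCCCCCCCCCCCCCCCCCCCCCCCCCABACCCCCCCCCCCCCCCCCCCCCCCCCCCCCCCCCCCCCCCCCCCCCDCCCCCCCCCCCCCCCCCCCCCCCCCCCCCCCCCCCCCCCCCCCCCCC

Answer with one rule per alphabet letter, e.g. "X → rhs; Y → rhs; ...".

A->CCC, B->D, C->CC, D->ABA

  step 4 ⇒ step 5: CCCCCCCCCCCCCCCCCCCCCCCCCCCCCCCCCCCCCCCDCCCCCCCCCCCCCCCCCCCCCABACCCCCCCCCCCCCCCCCCCCCC ⇒ CC·CC·CC·CC·CC·CC·CC·CC·CC·CC·CC·CC·CC·CC·CC·CC·CC·CC·CC·CC·CC·CC·CC·CC·CC·CC·CC·CC·CC·CC·CC·CC·CC·CC·CC·CC·CC·CC·CC·ABA·CC·CC·CC·CC·CC·CC·CC·CC·CC·CC·CC·CC·CC·CC·CC·CC·CC·CC·CC·CC·CC·CCC·D·CCC·CC·CC·CC·CC·CC·CC·CC·CC·CC·CC·CC·CC·CC·CC·CC·CC·CC·CC·CC·CC·CC·CC
    A ↦ CCC
    B ↦ D
    C ↦ CC
    D ↦ ABA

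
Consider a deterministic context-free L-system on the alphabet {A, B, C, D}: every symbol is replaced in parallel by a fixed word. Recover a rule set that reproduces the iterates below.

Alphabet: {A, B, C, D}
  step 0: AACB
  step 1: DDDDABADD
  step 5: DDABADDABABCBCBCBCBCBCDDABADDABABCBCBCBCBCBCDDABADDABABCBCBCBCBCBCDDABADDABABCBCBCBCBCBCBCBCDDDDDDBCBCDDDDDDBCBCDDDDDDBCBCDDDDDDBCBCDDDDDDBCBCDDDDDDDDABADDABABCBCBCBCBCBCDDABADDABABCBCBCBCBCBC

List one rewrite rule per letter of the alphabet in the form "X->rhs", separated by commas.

A->DD, B->DD, C->ABA, D->BC

  step 0 ⇒ step 1: AACB ⇒ DD·DD·ABA·DD
    A ↦ DD
    B ↦ DD
    C ↦ ABA
    D ↦ BC  (constrained at step 1)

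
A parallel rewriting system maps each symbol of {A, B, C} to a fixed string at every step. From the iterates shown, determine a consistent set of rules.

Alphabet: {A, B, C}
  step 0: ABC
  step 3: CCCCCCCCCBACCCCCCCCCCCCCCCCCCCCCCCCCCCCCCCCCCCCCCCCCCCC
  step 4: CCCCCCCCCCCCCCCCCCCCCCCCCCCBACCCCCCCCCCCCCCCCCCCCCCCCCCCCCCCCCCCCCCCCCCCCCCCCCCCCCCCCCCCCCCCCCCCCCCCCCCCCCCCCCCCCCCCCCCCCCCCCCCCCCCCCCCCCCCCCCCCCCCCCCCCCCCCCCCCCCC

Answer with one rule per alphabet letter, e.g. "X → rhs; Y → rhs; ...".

A->C, B->BAC, C->CCC

  step 3 ⇒ step 4: CCCCCCCCCBACCCCCCCCCCCCCCCCCCCCCCCCCCCCCCCCCCCCCCCCCCCC ⇒ CCC·CCC·CCC·CCC·CCC·CCC·CCC·CCC·CCC·BAC·C·CCC·CCC·CCC·CCC·CCC·CCC·CCC·CCC·CCC·CCC·CCC·CCC·CCC·CCC·CCC·CCC·CCC·CCC·CCC·CCC·CCC·CCC·CCC·CCC·CCC·CCC·CCC·CCC·CCC·CCC·CCC·CCC·CCC·CCC·CCC·CCC·CCC·CCC·CCC·CCC·CCC·CCC·CCC·CCC
    A ↦ C
    B ↦ BAC
    C ↦ CCC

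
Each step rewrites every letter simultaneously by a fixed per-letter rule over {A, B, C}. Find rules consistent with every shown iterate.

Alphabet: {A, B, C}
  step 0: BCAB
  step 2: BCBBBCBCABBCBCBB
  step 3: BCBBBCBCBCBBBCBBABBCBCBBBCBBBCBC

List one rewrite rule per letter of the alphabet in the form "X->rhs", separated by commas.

  step 2 ⇒ step 3: BCBBBCBCABBCBCBB ⇒ BC·BB·BC·BC·BC·BB·BC·BB·AB·BC·BC·BB·BC·BB·BC·BC
    A ↦ AB
    B ↦ BC
    C ↦ BB

A->AB, B->BC, C->BB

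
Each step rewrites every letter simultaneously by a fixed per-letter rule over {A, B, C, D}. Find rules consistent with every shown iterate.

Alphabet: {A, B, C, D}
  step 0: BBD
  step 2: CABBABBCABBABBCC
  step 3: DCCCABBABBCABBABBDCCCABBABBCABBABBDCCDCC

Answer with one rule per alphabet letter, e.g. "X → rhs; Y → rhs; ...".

A->C, B->ABB, C->DCC, D->AA

  step 2 ⇒ step 3: CABBABBCABBABBCC ⇒ DCC·C·ABB·ABB·C·ABB·ABB·DCC·C·ABB·ABB·C·ABB·ABB·DCC·DCC
    A ↦ C
    B ↦ ABB
    C ↦ DCC
    D ↦ AA  (constrained at step 0)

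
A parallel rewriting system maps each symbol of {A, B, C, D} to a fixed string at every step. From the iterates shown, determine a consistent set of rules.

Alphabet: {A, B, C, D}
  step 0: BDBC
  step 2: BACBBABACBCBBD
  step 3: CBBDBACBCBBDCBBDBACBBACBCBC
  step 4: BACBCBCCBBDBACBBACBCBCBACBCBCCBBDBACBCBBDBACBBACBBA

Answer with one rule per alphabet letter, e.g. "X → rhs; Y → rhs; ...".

A->BD, B->CB, C->BA, D->C

  step 3 ⇒ step 4: CBBDBACBCBBDCBBDBACBBACBCBC ⇒ BA·CB·CB·C·CB·BD·BA·CB·BA·CB·CB·C·BA·CB·CB·C·CB·BD·BA·CB·CB·BD·BA·CB·BA·CB·BA
    A ↦ BD
    B ↦ CB
    C ↦ BA
    D ↦ C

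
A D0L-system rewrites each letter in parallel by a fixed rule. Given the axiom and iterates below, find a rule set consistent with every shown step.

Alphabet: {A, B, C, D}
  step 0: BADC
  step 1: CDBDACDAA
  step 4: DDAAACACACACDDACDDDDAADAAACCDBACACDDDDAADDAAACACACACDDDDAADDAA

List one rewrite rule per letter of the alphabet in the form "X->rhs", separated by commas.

  step 0 ⇒ step 1: BADC ⇒ CDB·D·AC·DAA
    A ↦ D
    B ↦ CDB
    C ↦ DAA
    D ↦ AC

A->D, B->CDB, C->DAA, D->AC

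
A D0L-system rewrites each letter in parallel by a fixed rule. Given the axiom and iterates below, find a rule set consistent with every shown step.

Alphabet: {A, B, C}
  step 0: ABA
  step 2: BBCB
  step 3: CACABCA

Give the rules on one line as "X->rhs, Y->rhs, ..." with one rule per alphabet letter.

  step 2 ⇒ step 3: BBCB ⇒ CA·CA·B·CA
    B ↦ CA
    C ↦ B
    A ↦ C  (constrained at step 0)

A->C, B->CA, C->B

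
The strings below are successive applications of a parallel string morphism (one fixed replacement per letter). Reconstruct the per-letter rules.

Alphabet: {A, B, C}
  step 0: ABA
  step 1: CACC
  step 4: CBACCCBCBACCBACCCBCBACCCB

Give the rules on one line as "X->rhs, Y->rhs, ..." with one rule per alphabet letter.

A->C, B->AC, C->CB

  step 0 ⇒ step 1: ABA ⇒ C·AC·C
    A ↦ C
    B ↦ AC
    C ↦ CB  (constrained at step 1)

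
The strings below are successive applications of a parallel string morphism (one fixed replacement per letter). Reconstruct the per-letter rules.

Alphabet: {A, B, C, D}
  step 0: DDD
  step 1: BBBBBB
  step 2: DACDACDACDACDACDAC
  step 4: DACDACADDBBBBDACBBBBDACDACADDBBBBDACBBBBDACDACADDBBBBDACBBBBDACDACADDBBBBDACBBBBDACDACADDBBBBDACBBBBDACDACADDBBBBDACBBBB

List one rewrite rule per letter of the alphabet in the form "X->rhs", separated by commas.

A->ADD, B->DAC, C->BDD, D->BB

  step 1 ⇒ step 2: BBBBBB ⇒ DAC·DAC·DAC·DAC·DAC·DAC
    B ↦ DAC
    A ↦ ADD  (constrained at step 2)
    C ↦ BDD  (constrained at step 2)
  step 0 ⇒ step 1: DDD ⇒ BB·BB·BB
    D ↦ BB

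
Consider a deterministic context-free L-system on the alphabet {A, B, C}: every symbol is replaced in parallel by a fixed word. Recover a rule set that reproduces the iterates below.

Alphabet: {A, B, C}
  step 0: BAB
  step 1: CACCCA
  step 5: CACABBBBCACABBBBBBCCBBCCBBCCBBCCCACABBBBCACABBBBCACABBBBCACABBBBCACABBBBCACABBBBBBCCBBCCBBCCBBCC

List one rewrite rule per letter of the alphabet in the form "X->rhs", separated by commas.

A->CC, B->CA, C->BB

  step 0 ⇒ step 1: BAB ⇒ CA·CC·CA
    A ↦ CC
    B ↦ CA
    C ↦ BB  (constrained at step 1)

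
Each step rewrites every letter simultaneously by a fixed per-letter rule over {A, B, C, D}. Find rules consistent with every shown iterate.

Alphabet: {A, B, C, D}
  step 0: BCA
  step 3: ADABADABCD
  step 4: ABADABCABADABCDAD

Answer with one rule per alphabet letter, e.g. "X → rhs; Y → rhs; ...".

A->AB, B->C, C->D, D->AD

  step 3 ⇒ step 4: ADABADABCD ⇒ AB·AD·AB·C·AB·AD·AB·C·D·AD
    A ↦ AB
    B ↦ C
    C ↦ D
    D ↦ AD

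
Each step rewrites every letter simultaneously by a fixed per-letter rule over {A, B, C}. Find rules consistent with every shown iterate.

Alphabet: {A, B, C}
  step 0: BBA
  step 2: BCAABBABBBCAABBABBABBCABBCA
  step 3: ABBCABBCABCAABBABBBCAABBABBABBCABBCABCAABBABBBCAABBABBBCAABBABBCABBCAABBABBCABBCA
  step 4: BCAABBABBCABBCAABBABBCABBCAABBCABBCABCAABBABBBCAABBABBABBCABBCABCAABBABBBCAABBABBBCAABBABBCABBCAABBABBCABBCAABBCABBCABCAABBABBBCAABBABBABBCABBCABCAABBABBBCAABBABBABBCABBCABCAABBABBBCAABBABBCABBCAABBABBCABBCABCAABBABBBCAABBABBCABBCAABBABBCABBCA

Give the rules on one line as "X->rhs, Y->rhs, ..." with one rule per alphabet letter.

  step 3 ⇒ step 4: ABBCABBCABCAABBABBBCAABBABBABBCABBCABCAABBABBBCAABBABBBCAABBABBCABBCAABBABBCABBCA ⇒ BCA·ABB·ABB·CAB·BCA·ABB·ABB·CAB·BCA·ABB·CAB·BCA·BCA·ABB·ABB·BCA·ABB·ABB·ABB·CAB·BCA·BCA·ABB·ABB·BCA·ABB·ABB·BCA·ABB·ABB·CAB·BCA·ABB·ABB·CAB·BCA·ABB·CAB·BCA·BCA·ABB·ABB·BCA·ABB·ABB·ABB·CAB·BCA·BCA·ABB·ABB·BCA·ABB·ABB·ABB·CAB·BCA·BCA·ABB·ABB·BCA·ABB·ABB·CAB·BCA·ABB·ABB·CAB·BCA·BCA·ABB·ABB·BCA·ABB·ABB·CAB·BCA·ABB·ABB·CAB·BCA
    A ↦ BCA
    B ↦ ABB
    C ↦ CAB

A->BCA, B->ABB, C->CAB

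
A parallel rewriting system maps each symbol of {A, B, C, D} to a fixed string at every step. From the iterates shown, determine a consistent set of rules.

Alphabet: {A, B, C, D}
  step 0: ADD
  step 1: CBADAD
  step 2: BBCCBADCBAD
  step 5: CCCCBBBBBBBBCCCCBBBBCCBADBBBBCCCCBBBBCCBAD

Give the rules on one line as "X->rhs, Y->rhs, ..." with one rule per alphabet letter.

A->CB, B->C, C->BB, D->AD

  step 1 ⇒ step 2: CBADAD ⇒ BB·C·CB·AD·CB·AD
    A ↦ CB
    B ↦ C
    C ↦ BB
    D ↦ AD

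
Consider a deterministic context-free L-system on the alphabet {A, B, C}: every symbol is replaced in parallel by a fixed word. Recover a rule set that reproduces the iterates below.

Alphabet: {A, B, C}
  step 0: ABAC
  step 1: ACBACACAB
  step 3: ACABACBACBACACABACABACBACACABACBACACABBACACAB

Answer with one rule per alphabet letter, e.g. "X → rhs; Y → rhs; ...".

  step 0 ⇒ step 1: ABAC ⇒ AC·BAC·AC·AB
    A ↦ AC
    B ↦ BAC
    C ↦ AB

A->AC, B->BAC, C->AB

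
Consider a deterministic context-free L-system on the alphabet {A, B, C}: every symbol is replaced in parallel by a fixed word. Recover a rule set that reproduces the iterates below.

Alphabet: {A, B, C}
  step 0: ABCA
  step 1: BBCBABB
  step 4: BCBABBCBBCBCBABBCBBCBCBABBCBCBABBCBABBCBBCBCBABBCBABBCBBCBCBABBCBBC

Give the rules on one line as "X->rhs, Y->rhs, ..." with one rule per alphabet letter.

A->B, B->BC, C->BAB

  step 0 ⇒ step 1: ABCA ⇒ B·BC·BAB·B
    A ↦ B
    B ↦ BC
    C ↦ BAB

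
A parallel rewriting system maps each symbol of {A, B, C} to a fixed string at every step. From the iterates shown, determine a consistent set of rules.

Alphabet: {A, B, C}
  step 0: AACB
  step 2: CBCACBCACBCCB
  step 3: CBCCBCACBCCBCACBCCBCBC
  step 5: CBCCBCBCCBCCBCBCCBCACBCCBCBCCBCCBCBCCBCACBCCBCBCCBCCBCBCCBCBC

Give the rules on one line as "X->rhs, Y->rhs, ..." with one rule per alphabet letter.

A->CA, B->C, C->CB

  step 2 ⇒ step 3: CBCACBCACBCCB ⇒ CB·C·CB·CA·CB·C·CB·CA·CB·C·CB·CB·C
    A ↦ CA
    B ↦ C
    C ↦ CB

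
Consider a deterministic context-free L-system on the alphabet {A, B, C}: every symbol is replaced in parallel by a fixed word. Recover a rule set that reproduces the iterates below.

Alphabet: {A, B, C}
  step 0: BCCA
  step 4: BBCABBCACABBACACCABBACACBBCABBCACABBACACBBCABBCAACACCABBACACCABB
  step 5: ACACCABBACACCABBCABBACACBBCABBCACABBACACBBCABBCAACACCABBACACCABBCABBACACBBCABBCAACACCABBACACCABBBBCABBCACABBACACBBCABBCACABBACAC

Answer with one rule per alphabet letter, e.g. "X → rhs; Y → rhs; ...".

A->BB, B->AC, C->CA

  step 4 ⇒ step 5: BBCABBCACABBACACCABBACACBBCABBCACABBACACBBCABBCAACACCABBACACCABB ⇒ AC·AC·CA·BB·AC·AC·CA·BB·CA·BB·AC·AC·BB·CA·BB·CA·CA·BB·AC·AC·BB·CA·BB·CA·AC·AC·CA·BB·AC·AC·CA·BB·CA·BB·AC·AC·BB·CA·BB·CA·AC·AC·CA·BB·AC·AC·CA·BB·BB·CA·BB·CA·CA·BB·AC·AC·BB·CA·BB·CA·CA·BB·AC·AC
    A ↦ BB
    B ↦ AC
    C ↦ CA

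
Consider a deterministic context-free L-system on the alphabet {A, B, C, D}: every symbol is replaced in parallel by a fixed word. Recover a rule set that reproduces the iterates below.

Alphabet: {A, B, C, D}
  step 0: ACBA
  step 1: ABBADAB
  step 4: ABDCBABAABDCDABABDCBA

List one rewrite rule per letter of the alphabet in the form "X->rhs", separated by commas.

  step 0 ⇒ step 1: ACBA ⇒ AB·BA·D·AB
    A ↦ AB
    B ↦ D
    C ↦ BA
    D ↦ C  (constrained at step 1)

A->AB, B->D, C->BA, D->C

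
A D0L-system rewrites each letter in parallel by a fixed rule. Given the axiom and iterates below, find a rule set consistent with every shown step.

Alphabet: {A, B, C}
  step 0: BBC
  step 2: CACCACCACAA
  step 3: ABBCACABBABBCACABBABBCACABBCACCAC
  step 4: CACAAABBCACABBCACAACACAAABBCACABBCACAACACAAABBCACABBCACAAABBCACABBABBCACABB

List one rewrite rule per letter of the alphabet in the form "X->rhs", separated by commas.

  step 3 ⇒ step 4: ABBCACABBABBCACABBABBCACABBCACCAC ⇒ CAC·A·A·ABB·CAC·ABB·CAC·A·A·CAC·A·A·ABB·CAC·ABB·CAC·A·A·CAC·A·A·ABB·CAC·ABB·CAC·A·A·ABB·CAC·ABB·ABB·CAC·ABB
    A ↦ CAC
    B ↦ A
    C ↦ ABB

A->CAC, B->A, C->ABB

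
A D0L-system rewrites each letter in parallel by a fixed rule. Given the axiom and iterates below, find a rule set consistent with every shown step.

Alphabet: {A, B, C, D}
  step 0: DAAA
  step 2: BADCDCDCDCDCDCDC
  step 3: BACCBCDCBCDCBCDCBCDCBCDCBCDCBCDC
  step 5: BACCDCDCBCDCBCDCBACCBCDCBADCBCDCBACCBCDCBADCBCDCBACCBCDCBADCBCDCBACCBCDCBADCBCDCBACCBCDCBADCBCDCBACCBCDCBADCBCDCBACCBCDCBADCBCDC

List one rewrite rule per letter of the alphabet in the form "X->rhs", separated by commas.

  step 2 ⇒ step 3: BADCDCDCDCDCDCDC ⇒ BA·CC·BC·DC·BC·DC·BC·DC·BC·DC·BC·DC·BC·DC·BC·DC
    A ↦ CC
    B ↦ BA
    C ↦ DC
    D ↦ BC

A->CC, B->BA, C->DC, D->BC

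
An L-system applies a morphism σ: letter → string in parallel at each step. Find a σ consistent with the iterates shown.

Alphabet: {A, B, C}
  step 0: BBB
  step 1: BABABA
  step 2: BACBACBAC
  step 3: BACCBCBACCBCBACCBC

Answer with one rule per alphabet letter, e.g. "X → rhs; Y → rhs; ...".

  step 2 ⇒ step 3: BACBACBAC ⇒ BA·C·CBC·BA·C·CBC·BA·C·CBC
    A ↦ C
    B ↦ BA
    C ↦ CBC

A->C, B->BA, C->CBC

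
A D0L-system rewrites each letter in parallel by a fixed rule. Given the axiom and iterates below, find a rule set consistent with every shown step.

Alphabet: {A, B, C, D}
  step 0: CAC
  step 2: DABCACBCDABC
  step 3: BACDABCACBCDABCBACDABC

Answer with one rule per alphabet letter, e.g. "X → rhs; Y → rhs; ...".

  step 2 ⇒ step 3: DABCACBCDABC ⇒ B·AC·DA·BC·AC·BC·DA·BC·B·AC·DA·BC
    A ↦ AC
    B ↦ DA
    C ↦ BC
    D ↦ B

A->AC, B->DA, C->BC, D->B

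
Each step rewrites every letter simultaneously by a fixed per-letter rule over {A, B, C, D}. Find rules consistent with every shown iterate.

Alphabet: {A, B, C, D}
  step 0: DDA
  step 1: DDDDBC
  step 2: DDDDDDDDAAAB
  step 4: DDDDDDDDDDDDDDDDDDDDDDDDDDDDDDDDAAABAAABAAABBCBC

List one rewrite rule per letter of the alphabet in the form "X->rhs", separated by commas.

  step 1 ⇒ step 2: DDDDBC ⇒ DD·DD·DD·DD·AA·AB
    B ↦ AA
    C ↦ AB
    D ↦ DD
  step 0 ⇒ step 1: DDA ⇒ DD·DD·BC
    A ↦ BC

A->BC, B->AA, C->AB, D->DD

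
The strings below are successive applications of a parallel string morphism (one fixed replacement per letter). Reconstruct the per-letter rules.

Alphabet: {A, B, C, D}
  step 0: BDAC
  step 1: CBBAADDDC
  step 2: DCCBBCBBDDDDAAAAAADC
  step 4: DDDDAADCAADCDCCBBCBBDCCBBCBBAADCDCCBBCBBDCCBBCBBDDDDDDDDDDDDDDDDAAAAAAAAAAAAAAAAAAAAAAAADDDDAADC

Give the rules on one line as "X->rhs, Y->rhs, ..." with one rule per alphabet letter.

  step 1 ⇒ step 2: CBBAADDDC ⇒ DC·CBB·CBB·DD·DD·AA·AA·AA·DC
    A ↦ DD
    B ↦ CBB
    C ↦ DC
    D ↦ AA

A->DD, B->CBB, C->DC, D->AA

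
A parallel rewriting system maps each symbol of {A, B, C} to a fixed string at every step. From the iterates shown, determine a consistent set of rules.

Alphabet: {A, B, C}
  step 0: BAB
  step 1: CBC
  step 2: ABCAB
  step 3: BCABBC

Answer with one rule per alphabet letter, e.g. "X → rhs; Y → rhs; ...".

  step 2 ⇒ step 3: ABCAB ⇒ B·C·AB·B·C
    A ↦ B
    B ↦ C
    C ↦ AB

A->B, B->C, C->AB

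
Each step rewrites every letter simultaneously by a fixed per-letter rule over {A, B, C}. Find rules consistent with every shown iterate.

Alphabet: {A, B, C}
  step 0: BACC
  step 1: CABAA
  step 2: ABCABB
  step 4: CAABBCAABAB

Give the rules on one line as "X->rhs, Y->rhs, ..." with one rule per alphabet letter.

A->B, B->CA, C->A

  step 1 ⇒ step 2: CABAA ⇒ A·B·CA·B·B
    A ↦ B
    B ↦ CA
    C ↦ A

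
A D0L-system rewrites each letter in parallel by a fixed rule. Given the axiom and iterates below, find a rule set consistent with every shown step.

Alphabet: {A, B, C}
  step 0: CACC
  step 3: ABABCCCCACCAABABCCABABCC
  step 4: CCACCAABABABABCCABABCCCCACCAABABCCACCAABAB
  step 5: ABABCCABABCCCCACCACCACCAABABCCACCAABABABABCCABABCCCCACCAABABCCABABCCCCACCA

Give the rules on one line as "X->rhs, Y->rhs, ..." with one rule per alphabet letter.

  step 4 ⇒ step 5: CCACCAABABABABCCABABCCCCACCAABABCCACCAABAB ⇒ AB·AB·CC·AB·AB·CC·CC·A·CC·A·CC·A·CC·A·AB·AB·CC·A·CC·A·AB·AB·AB·AB·CC·AB·AB·CC·CC·A·CC·A·AB·AB·CC·AB·AB·CC·CC·A·CC·A
    A ↦ CC
    B ↦ A
    C ↦ AB

A->CC, B->A, C->AB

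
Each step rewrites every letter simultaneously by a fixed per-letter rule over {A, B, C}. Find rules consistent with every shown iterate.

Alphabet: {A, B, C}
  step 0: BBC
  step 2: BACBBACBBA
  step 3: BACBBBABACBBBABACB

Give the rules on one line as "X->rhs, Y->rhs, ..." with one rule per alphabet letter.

  step 2 ⇒ step 3: BACBBACBBA ⇒ BA·CB·B·BA·BA·CB·B·BA·BA·CB
    A ↦ CB
    B ↦ BA
    C ↦ B

A->CB, B->BA, C->B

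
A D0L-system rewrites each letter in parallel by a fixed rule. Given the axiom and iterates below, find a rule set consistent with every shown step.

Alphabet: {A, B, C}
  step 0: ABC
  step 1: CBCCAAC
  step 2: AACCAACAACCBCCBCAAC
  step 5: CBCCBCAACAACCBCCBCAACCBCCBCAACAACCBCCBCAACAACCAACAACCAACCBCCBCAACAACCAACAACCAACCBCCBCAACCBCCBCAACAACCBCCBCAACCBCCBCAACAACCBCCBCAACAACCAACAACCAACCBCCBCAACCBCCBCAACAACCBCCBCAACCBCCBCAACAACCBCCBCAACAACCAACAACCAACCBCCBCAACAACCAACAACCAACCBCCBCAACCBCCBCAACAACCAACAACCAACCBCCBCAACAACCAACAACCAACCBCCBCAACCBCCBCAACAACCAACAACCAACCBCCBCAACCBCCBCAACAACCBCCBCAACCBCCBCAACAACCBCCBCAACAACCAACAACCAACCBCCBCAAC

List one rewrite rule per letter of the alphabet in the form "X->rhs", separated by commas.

A->CBC, B->C, C->AAC

  step 1 ⇒ step 2: CBCCAAC ⇒ AAC·C·AAC·AAC·CBC·CBC·AAC
    A ↦ CBC
    B ↦ C
    C ↦ AAC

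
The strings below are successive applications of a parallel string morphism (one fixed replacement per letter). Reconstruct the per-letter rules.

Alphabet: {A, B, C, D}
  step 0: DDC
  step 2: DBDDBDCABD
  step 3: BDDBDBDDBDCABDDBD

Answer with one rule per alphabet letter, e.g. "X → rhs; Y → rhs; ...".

  step 2 ⇒ step 3: DBDDBDCABD ⇒ BD·D·BD·BD·D·BD·CA·BD·D·BD
    A ↦ BD
    B ↦ D
    C ↦ CA
    D ↦ BD

A->BD, B->D, C->CA, D->BD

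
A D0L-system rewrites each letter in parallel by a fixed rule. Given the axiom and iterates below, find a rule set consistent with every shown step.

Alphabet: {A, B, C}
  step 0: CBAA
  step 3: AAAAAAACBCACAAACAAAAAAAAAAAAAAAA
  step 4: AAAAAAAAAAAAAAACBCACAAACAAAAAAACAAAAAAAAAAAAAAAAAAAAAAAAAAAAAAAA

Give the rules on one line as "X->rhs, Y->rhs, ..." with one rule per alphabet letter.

A->AA, B->BC, C->AC

  step 3 ⇒ step 4: AAAAAAACBCACAAACAAAAAAAAAAAAAAAA ⇒ AA·AA·AA·AA·AA·AA·AA·AC·BC·AC·AA·AC·AA·AA·AA·AC·AA·AA·AA·AA·AA·AA·AA·AA·AA·AA·AA·AA·AA·AA·AA·AA
    A ↦ AA
    B ↦ BC
    C ↦ AC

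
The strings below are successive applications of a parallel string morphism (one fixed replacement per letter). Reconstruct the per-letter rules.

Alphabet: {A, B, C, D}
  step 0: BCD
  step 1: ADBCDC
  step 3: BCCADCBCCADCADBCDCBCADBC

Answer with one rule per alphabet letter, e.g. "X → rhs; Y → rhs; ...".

A->CA, B->AD, C->BC, D->DC

  step 0 ⇒ step 1: BCD ⇒ AD·BC·DC
    B ↦ AD
    C ↦ BC
    D ↦ DC
    A ↦ CA  (constrained at step 1)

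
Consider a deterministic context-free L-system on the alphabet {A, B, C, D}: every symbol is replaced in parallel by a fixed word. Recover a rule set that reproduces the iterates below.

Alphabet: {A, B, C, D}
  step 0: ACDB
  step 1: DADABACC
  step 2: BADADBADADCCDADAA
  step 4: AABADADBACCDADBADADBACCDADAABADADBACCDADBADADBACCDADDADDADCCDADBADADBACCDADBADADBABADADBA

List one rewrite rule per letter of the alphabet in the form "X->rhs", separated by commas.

  step 1 ⇒ step 2: DADABACC ⇒ BA·DAD·BA·DAD·CC·DAD·A·A
    A ↦ DAD
    B ↦ CC
    C ↦ A
    D ↦ BA

A->DAD, B->CC, C->A, D->BA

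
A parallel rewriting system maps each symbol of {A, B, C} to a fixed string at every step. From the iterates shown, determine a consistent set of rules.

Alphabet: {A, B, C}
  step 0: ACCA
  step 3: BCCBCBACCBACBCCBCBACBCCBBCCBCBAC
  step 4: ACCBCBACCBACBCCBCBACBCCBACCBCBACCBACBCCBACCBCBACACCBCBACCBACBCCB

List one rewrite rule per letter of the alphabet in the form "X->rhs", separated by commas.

A->BC, B->AC, C->CB

  step 3 ⇒ step 4: BCCBCBACCBACBCCBCBACBCCBBCCBCBAC ⇒ AC·CB·CB·AC·CB·AC·BC·CB·CB·AC·BC·CB·AC·CB·CB·AC·CB·AC·BC·CB·AC·CB·CB·AC·AC·CB·CB·AC·CB·AC·BC·CB
    A ↦ BC
    B ↦ AC
    C ↦ CB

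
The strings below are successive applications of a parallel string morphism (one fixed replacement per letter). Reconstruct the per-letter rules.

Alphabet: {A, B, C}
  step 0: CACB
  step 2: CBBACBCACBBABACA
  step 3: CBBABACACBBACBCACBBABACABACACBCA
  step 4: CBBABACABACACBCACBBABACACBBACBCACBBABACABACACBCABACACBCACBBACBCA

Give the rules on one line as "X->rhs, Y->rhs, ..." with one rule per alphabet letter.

  step 3 ⇒ step 4: CBBABACACBBACBCACBBABACABACACBCA ⇒ CB·BA·BA·CA·BA·CA·CB·CA·CB·BA·BA·CA·CB·BA·CB·CA·CB·BA·BA·CA·BA·CA·CB·CA·BA·CA·CB·CA·CB·BA·CB·CA
    A ↦ CA
    B ↦ BA
    C ↦ CB

A->CA, B->BA, C->CB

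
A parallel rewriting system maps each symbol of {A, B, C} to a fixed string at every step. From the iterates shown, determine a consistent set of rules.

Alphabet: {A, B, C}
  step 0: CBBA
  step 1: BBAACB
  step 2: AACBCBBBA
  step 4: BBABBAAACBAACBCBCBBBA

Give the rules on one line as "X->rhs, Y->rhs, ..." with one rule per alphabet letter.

  step 1 ⇒ step 2: BBAACB ⇒ A·A·CB·CB·BB·A
    A ↦ CB
    B ↦ A
    C ↦ BB

A->CB, B->A, C->BB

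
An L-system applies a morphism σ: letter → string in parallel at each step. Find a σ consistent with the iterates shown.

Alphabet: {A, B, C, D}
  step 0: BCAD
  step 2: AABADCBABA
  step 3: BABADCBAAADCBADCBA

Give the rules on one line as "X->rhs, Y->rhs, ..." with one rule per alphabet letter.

A->BA, B->DC, C->A, D->A

  step 2 ⇒ step 3: AABADCBABA ⇒ BA·BA·DC·BA·A·A·DC·BA·DC·BA
    A ↦ BA
    B ↦ DC
    C ↦ A
    D ↦ A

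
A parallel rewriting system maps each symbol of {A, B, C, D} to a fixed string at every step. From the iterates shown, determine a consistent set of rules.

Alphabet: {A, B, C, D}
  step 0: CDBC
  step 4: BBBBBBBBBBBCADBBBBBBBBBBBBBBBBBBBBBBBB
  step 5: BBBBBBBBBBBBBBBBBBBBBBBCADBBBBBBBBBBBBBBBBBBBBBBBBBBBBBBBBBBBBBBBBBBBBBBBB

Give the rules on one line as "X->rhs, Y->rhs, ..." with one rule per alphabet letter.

  step 4 ⇒ step 5: BBBBBBBBBBBCADBBBBBBBBBBBBBBBBBBBBBBBB ⇒ BB·BB·BB·BB·BB·BB·BB·BB·BB·BB·BB·B·C·AD·BB·BB·BB·BB·BB·BB·BB·BB·BB·BB·BB·BB·BB·BB·BB·BB·BB·BB·BB·BB·BB·BB·BB·BB
    A ↦ C
    B ↦ BB
    C ↦ B
    D ↦ AD

A->C, B->BB, C->B, D->AD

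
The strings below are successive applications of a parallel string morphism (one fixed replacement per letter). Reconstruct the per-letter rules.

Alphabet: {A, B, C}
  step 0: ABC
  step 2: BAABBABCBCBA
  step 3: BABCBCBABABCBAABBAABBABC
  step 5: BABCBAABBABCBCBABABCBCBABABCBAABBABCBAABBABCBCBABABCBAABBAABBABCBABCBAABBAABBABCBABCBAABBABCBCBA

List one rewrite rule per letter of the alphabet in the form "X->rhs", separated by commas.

A->BC, B->BA, C->AB

  step 2 ⇒ step 3: BAABBABCBCBA ⇒ BA·BC·BC·BA·BA·BC·BA·AB·BA·AB·BA·BC
    A ↦ BC
    B ↦ BA
    C ↦ AB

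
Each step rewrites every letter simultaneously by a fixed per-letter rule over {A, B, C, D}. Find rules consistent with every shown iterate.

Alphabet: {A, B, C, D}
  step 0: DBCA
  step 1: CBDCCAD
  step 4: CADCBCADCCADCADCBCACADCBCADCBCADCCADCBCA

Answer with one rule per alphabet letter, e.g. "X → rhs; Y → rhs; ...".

  step 0 ⇒ step 1: DBCA ⇒ CB·DC·CA·D
    A ↦ D
    B ↦ DC
    C ↦ CA
    D ↦ CB

A->D, B->DC, C->CA, D->CB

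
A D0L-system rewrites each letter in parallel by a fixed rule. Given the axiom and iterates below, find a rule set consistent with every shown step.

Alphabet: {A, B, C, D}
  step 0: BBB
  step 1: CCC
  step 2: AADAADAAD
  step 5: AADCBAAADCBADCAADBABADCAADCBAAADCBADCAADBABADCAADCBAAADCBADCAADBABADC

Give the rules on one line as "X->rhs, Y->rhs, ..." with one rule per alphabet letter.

A->BA, B->C, C->AAD, D->DC

  step 1 ⇒ step 2: CCC ⇒ AAD·AAD·AAD
    C ↦ AAD
    A ↦ BA  (constrained at step 2)
  step 0 ⇒ step 1: BBB ⇒ C·C·C
    B ↦ C
    D ↦ DC  (constrained at step 2)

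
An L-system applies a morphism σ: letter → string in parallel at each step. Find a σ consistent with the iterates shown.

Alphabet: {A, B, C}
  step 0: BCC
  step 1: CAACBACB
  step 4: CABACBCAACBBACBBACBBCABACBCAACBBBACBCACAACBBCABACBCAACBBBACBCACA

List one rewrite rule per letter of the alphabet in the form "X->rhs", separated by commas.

A->B, B->CA, C->ACB

  step 0 ⇒ step 1: BCC ⇒ CA·ACB·ACB
    B ↦ CA
    C ↦ ACB
    A ↦ B  (constrained at step 1)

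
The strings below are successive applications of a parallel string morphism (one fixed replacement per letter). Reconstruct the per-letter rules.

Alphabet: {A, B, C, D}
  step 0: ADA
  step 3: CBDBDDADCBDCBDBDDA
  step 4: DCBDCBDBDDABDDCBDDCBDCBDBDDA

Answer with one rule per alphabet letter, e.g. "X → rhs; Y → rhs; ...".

A->DA, B->C, C->D, D->BD

  step 3 ⇒ step 4: CBDBDDADCBDCBDBDDA ⇒ D·C·BD·C·BD·BD·DA·BD·D·C·BD·D·C·BD·C·BD·BD·DA
    A ↦ DA
    B ↦ C
    C ↦ D
    D ↦ BD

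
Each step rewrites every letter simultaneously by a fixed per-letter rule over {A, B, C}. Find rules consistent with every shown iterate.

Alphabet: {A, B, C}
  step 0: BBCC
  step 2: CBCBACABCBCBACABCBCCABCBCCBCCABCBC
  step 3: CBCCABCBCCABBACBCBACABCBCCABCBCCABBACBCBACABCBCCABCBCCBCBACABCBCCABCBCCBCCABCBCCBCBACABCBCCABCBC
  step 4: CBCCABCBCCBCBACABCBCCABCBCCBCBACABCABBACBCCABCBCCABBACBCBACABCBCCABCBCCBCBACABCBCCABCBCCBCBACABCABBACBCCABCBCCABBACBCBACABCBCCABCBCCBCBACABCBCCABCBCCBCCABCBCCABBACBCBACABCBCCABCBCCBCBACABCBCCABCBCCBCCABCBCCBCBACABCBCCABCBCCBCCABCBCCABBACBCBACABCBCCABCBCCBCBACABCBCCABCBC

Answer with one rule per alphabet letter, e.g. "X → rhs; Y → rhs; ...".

  step 3 ⇒ step 4: CBCCABCBCCABBACBCBACABCBCCABCBCCABBACBCBACABCBCCABCBCCBCBACABCBCCABCBCCBCCABCBCCBCBACABCBCCABCBC ⇒ CBC·CAB·CBC·CBC·BA·CAB·CBC·CAB·CBC·CBC·BA·CAB·CAB·BA·CBC·CAB·CBC·CAB·BA·CBC·BA·CAB·CBC·CAB·CBC·CBC·BA·CAB·CBC·CAB·CBC·CBC·BA·CAB·CAB·BA·CBC·CAB·CBC·CAB·BA·CBC·BA·CAB·CBC·CAB·CBC·CBC·BA·CAB·CBC·CAB·CBC·CBC·CAB·CBC·CAB·BA·CBC·BA·CAB·CBC·CAB·CBC·CBC·BA·CAB·CBC·CAB·CBC·CBC·CAB·CBC·CBC·BA·CAB·CBC·CAB·CBC·CBC·CAB·CBC·CAB·BA·CBC·BA·CAB·CBC·CAB·CBC·CBC·BA·CAB·CBC·CAB·CBC
    A ↦ BA
    B ↦ CAB
    C ↦ CBC

A->BA, B->CAB, C->CBC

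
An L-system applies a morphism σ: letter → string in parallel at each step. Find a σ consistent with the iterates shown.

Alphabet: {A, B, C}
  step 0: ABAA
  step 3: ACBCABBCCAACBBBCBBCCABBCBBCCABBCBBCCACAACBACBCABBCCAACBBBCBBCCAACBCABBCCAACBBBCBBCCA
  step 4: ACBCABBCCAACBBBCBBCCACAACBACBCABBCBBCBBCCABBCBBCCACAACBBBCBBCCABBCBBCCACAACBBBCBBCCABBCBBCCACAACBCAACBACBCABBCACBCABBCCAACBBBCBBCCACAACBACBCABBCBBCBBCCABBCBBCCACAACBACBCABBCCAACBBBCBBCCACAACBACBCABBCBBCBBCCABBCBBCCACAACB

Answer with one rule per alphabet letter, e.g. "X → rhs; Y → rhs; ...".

  step 3 ⇒ step 4: ACBCABBCCAACBBBCBBCCABBCBBCCABBCBBCCACAACBACBCABBCCAACBBBCBBCCAACBCABBCCAACBBBCBBCCA ⇒ ACB·CA·BBC·CA·ACB·BBC·BBC·CA·CA·ACB·ACB·CA·BBC·BBC·BBC·CA·BBC·BBC·CA·CA·ACB·BBC·BBC·CA·BBC·BBC·CA·CA·ACB·BBC·BBC·CA·BBC·BBC·CA·CA·ACB·CA·ACB·ACB·CA·BBC·ACB·CA·BBC·CA·ACB·BBC·BBC·CA·CA·ACB·ACB·CA·BBC·BBC·BBC·CA·BBC·BBC·CA·CA·ACB·ACB·CA·BBC·CA·ACB·BBC·BBC·CA·CA·ACB·ACB·CA·BBC·BBC·BBC·CA·BBC·BBC·CA·CA·ACB
    A ↦ ACB
    B ↦ BBC
    C ↦ CA

A->ACB, B->BBC, C->CA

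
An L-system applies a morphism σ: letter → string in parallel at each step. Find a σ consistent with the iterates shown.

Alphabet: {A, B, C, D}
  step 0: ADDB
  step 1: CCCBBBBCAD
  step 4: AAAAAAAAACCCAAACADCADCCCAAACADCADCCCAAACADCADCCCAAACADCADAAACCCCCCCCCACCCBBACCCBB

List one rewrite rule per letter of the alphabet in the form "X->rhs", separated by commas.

  step 0 ⇒ step 1: ADDB ⇒ CCC·BB·BB·CAD
    A ↦ CCC
    B ↦ CAD
    D ↦ BB
    C ↦ A  (constrained at step 1)

A->CCC, B->CAD, C->A, D->BB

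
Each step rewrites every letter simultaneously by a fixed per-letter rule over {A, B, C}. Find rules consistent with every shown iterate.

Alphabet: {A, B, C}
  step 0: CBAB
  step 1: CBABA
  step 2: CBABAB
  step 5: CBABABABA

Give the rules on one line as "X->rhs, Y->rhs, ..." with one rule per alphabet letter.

  step 1 ⇒ step 2: CBABA ⇒ CB·A·B·A·B
    A ↦ B
    B ↦ A
    C ↦ CB

A->B, B->A, C->CB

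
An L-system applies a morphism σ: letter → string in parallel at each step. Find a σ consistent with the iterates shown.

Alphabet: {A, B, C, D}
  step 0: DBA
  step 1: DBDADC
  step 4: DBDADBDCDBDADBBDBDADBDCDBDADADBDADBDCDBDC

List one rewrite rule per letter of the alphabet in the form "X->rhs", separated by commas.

  step 0 ⇒ step 1: DBA ⇒ DB·DA·DC
    A ↦ DC
    B ↦ DA
    D ↦ DB
    C ↦ B  (constrained at step 1)

A->DC, B->DA, C->B, D->DB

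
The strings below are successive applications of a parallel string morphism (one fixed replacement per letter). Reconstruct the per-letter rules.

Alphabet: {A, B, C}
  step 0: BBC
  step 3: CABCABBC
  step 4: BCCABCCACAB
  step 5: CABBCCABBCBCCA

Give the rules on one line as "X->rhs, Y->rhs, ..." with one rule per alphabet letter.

  step 4 ⇒ step 5: BCCABCCACAB ⇒ CA·B·B·C·CA·B·B·C·B·C·CA
    A ↦ C
    B ↦ CA
    C ↦ B

A->C, B->CA, C->B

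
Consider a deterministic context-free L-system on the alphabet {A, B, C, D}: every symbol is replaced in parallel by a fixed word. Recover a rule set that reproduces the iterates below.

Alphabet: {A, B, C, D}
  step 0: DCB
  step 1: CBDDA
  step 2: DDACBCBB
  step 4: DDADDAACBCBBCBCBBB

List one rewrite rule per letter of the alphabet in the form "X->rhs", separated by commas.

A->B, B->A, C->DD, D->CB

  step 1 ⇒ step 2: CBDDA ⇒ DD·A·CB·CB·B
    A ↦ B
    B ↦ A
    C ↦ DD
    D ↦ CB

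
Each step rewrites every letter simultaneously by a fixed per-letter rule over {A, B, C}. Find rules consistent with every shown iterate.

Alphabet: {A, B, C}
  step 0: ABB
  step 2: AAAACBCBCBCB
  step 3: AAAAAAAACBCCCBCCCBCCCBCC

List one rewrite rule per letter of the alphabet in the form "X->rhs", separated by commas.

  step 2 ⇒ step 3: AAAACBCBCBCB ⇒ AA·AA·AA·AA·CB·CC·CB·CC·CB·CC·CB·CC
    A ↦ AA
    B ↦ CC
    C ↦ CB

A->AA, B->CC, C->CB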